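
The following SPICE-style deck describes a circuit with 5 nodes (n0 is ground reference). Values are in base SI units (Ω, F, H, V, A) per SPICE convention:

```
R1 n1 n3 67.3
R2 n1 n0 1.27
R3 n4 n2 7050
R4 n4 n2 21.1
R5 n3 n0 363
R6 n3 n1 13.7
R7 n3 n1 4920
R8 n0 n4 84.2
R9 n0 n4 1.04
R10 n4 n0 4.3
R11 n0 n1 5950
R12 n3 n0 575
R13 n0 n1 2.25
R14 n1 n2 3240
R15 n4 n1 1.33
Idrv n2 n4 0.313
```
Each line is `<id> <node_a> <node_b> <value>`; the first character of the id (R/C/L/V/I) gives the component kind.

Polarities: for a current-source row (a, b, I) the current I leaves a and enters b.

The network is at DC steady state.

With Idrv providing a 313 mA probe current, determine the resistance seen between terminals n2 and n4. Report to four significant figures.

R_eq = 20.90 Ω

MNA unknowns: 4 node voltages V₁..V_4
R1: Y=0.01486 on G[1,3]
R2: Y=0.7874 on G[1,0]
R3: Y=0.0001418 on G[4,2]
R4: Y=0.04739 on G[4,2]
R5: Y=0.002755 on G[3,0]
R6: Y=0.07299 on G[3,1]
R7: Y=0.0002033 on G[3,1]
R8: Y=0.01188 on G[0,4]
R9: Y=0.9615 on G[0,4]
R10: Y=0.2326 on G[4,0]
R11: Y=0.0001681 on G[0,1]
R12: Y=0.001739 on G[3,0]
R13: Y=0.4444 on G[0,1]
R14: Y=0.0003086 on G[1,2]
R15: Y=0.7519 on G[4,1]
Idrv: z[2]−=0.313, z[4]+=0.313
solve → V1=-0.0007317, V2=-6.541, V3=-0.0006962, V4=0.0007501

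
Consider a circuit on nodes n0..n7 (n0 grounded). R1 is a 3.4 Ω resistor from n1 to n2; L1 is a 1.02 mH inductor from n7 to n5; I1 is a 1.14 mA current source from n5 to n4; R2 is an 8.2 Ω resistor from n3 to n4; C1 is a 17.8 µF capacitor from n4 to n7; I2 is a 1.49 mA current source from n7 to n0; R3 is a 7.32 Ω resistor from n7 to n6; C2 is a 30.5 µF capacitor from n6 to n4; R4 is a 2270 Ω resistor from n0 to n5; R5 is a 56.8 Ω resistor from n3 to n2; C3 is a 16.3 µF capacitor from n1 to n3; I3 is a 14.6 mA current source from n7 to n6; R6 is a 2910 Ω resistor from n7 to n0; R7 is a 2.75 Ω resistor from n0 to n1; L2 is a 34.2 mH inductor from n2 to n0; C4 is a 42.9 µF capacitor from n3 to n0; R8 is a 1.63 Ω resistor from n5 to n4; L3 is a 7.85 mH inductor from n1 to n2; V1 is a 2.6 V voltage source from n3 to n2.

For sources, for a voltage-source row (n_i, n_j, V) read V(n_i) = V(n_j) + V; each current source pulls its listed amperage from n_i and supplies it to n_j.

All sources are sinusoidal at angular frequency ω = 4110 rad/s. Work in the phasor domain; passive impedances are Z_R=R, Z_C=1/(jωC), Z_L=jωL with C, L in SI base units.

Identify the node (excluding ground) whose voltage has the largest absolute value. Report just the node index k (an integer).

2

Apply KCL at each of the 7 non-ground nodes and solve the resulting linear system.
Node n1: branches {R1, C3, R7, L3} → V_1 = -0.7063-0.4630j
Node n2: branches {R1, R5, L2, L3, V1} → V_2 = -1.707-1.505j
Node n3: branches {R2, R5, C3, C4, V1} → V_3 = 0.8928-1.505j
Node n4: branches {I1, R2, C1, C2, R8} → V_4 = 0.8752-1.495j
Node n5: branches {L1, I1, R4, R8} → V_5 = 0.8489-1.492j
Node n6: branches {R3, C2, I3} → V_6 = 0.8869-1.564j
Node n7: branches {L1, C1, I2, R3, I3, R6} → V_7 = 0.8429-1.553j
Source currents: i(V1)=-0.3832-0.2634j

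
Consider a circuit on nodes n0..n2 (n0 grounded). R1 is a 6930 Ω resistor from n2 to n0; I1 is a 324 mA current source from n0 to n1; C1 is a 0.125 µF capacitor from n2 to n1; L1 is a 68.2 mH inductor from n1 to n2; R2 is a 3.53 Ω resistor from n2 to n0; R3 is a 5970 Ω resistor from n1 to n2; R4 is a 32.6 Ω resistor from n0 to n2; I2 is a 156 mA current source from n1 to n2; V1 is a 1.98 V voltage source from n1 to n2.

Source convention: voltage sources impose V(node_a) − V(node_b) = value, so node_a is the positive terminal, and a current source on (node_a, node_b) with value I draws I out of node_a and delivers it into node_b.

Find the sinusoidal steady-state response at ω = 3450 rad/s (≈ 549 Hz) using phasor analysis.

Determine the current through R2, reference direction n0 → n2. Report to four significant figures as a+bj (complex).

-0.2922+0.000j A

MNA unknowns: 2 node voltages V₁..V_2 plus 1 source current (V1)
R1: Y=0.0001443+0.000j on G[2,0]
I1: z[0]−=0.324, z[1]+=0.324
C1: Y=0.000+0.0004312j on G[2,1]
L1: Y=0.000-0.004250j on G[1,2]
R2: Y=0.2833+0.000j on G[2,0]
R3: Y=0.0001675+0.000j on G[1,2]
R4: Y=0.03067+0.000j on G[0,2]
I2: z[1]−=0.156, z[2]+=0.156
V1: row V1−V2=1.98, i_V1 at 1,2
solve → V1=3.012+0.000j, V2=1.032+0.000j
aux → i_V1=0.1677+0.007561j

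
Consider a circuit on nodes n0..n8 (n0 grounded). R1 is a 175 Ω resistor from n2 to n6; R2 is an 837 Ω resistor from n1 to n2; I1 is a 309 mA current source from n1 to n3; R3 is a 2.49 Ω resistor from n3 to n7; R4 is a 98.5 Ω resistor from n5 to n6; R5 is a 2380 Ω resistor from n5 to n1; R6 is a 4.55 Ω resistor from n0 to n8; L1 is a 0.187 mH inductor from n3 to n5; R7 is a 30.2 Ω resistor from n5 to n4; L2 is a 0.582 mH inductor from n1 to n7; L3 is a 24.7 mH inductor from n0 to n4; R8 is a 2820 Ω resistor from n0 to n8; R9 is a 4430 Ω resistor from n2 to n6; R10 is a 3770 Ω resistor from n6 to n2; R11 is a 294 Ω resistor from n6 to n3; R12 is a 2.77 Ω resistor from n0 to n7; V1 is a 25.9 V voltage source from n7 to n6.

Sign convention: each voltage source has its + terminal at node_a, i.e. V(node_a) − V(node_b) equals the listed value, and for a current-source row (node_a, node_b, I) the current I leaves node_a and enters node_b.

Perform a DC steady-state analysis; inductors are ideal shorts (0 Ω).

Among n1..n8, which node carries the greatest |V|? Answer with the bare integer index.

6

Apply KCL at each of the 8 non-ground nodes and solve the resulting linear system.
Node n1: branches {R2, I1, R5, L2} → V_1 = 0.007921
Node n2: branches {R1, R2, R9, R10} → V_2 = -21.71
Node n3: branches {I1, R3, L1, R11} → V_3 = -0.08636
Node n4: branches {R7, L3} → V_4 = 0.000
Node n5: branches {R4, R5, L1, R7} → V_5 = -0.08636
Node n6: branches {R1, R4, R9, R10, R11, V1} → V_6 = -25.89
Node n7: branches {R3, L2, R12, V1} → V_7 = 0.007921
Node n8: branches {R6, R8} → V_8 = 0.000
Source currents: i(L1)=0.2591, i(L2)=-0.3350, i(L3)=0.002859, i(V1)=-0.3757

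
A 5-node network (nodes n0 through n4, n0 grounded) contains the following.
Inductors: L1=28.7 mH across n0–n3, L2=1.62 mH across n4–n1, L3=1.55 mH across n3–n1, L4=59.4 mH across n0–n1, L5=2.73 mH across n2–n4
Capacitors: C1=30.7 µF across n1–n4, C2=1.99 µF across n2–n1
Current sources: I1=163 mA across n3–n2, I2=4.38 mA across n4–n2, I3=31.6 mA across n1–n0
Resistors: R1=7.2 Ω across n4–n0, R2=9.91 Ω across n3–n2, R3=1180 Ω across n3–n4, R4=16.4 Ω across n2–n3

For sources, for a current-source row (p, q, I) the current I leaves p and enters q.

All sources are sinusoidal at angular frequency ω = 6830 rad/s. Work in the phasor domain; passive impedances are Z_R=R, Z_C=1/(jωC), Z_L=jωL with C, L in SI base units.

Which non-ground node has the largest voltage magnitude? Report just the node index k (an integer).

2

Apply KCL at each of the 4 non-ground nodes and solve the resulting linear system.
Node n1: branches {C1, L2, L3, C2, L4, I3} → V_1 = 0.1297+0.4504j
Node n2: branches {I1, C2, R2, R4, I2, L5} → V_2 = 0.6100+0.4624j
Node n3: branches {L1, I1, L3, R2, R3, R4} → V_3 = -0.2693+0.2200j
Node n4: branches {C1, L2, R1, R3, I2, L5} → V_4 = -0.2436-0.007589j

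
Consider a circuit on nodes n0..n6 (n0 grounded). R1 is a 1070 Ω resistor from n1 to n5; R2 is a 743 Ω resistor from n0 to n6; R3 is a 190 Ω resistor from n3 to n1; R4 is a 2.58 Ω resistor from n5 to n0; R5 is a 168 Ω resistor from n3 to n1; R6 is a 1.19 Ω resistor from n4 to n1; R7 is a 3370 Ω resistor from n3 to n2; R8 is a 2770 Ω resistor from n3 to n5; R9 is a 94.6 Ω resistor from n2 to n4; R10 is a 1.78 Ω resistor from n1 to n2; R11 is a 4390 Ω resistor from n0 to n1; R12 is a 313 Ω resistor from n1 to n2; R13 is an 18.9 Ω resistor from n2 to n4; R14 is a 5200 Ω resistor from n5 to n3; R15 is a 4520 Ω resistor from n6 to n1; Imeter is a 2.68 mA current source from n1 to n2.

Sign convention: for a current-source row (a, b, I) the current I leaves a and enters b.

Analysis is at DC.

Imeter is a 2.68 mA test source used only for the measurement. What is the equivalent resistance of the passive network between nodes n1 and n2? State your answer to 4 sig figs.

R_eq = 1.602 Ω

Apply KCL at each of the 6 non-ground nodes and solve the resulting linear system.
Node n1: branches {R1, R3, R5, R6, R10, R11, R12, R15, Imeter} → V_1 = -3.104e-05
Node n2: branches {R7, R9, R10, R12, R13, Imeter} → V_2 = 0.004262
Node n3: branches {R3, R5, R7, R8, R14} → V_3 = 7.596e-05
Node n4: branches {R6, R9, R13} → V_4 = 0.0002705
Node n5: branches {R1, R4, R8, R14} → V_5 = 3.346e-08
Node n6: branches {R2, R15} → V_6 = -4.382e-06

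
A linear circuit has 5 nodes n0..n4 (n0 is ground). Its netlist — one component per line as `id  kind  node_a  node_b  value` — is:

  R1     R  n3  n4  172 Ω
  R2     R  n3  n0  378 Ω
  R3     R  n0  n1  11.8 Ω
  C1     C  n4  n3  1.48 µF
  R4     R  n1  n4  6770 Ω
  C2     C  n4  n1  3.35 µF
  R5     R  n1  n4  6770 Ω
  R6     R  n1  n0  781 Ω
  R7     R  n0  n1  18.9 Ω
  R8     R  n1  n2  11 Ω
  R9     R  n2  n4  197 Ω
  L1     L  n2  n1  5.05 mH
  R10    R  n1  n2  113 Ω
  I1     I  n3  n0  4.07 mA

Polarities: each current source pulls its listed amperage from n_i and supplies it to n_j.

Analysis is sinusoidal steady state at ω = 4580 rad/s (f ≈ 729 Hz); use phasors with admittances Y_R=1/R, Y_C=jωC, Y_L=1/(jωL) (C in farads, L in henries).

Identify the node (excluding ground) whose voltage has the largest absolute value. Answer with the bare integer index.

3

Apply KCL at each of the 4 non-ground nodes and solve the resulting linear system.
Node n1: branches {R3, R4, C2, R5, R6, R7, R8, L1, R10} → V_1 = -0.02124-0.006391j
Node n2: branches {R8, R9, L1, R10} → V_2 = -0.02850-0.001833j
Node n3: branches {R1, R2, C1, I1} → V_3 = -0.4228+0.3356j
Node n4: branches {R1, C1, R4, C2, R5, R9} → V_4 = -0.1322+0.1495j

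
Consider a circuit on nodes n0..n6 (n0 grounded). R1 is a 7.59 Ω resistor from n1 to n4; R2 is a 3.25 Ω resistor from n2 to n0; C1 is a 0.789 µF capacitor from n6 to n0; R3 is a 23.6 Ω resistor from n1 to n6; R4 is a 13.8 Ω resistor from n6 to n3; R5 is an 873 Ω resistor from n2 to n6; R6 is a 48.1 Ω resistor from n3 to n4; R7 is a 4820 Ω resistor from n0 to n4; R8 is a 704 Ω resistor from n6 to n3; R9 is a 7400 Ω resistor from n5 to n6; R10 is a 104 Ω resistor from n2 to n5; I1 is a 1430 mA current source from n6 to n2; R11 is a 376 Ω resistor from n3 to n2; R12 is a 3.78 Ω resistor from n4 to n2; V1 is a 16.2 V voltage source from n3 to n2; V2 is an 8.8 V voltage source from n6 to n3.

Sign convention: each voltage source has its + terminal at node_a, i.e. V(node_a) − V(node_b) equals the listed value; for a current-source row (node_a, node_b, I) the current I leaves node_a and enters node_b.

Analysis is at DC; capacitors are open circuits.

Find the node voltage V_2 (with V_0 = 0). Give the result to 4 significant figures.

-0.002415 V

MNA unknowns: 6 node voltages V₁..V_6 plus 2 source currents (V1, V2)
R1: Y=0.1318 on G[1,4]
R2: Y=0.3077 on G[2,0]
C1: Y=0.000 on G[6,0]
R3: Y=0.04237 on G[1,6]
R4: Y=0.07246 on G[6,3]
R5: Y=0.001145 on G[2,6]
R6: Y=0.02079 on G[3,4]
R7: Y=0.0002075 on G[0,4]
R8: Y=0.001420 on G[6,3]
R9: Y=0.0001351 on G[5,6]
R10: Y=0.009615 on G[2,5]
I1: z[6]−=1.43, z[2]+=1.43
R11: Y=0.002660 on G[3,2]
R12: Y=0.2646 on G[4,2]
V1: row V3−V2=16.2, i_V1 at 3,2
V2: row V6−V3=8.8, i_V2 at 6,3
solve → V1=8.793, V2=-0.002415, V3=16.20, V4=3.582, V5=0.3441, V6=25.00
aux → i_V1=-2.454, i_V2=-2.799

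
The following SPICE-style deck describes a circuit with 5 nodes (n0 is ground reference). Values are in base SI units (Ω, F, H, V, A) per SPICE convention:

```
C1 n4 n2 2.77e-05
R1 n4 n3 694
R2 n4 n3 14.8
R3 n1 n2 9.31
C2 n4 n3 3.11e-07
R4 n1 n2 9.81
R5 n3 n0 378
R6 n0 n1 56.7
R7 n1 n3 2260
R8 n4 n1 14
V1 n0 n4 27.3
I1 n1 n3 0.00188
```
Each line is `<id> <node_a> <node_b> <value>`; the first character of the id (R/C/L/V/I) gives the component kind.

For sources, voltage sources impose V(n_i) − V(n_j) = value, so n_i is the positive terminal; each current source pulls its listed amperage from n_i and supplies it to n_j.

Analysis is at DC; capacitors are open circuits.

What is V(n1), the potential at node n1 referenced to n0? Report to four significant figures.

Element admittances at DC:
  Y(C1) = 0.000 S between n4,n2
  Y(R1) = 0.001441 S between n4,n3
  Y(R2) = 0.06757 S between n4,n3
  Y(R3) = 0.1074 S between n1,n2
  Y(C2) = 0.000 S between n4,n3
  Y(R4) = 0.1019 S between n1,n2
  Y(R5) = 0.002646 S between n3,n0
  Y(R6) = 0.01764 S between n0,n1
  Y(R7) = 0.0004425 S between n1,n3
  Y(R8) = 0.07143 S between n4,n1
  V1: constraint V(n0)−V(n4) = 27.3
  I1: injects 0.00188 A into n3 (from n1)
Assemble and solve the 5×5 MNA system:
  V(n1)=-21.94  V(n2)=-21.94  V(n3)=-26.24  V(n4)=-27.30
  i(V1)=-0.4563

-21.94 V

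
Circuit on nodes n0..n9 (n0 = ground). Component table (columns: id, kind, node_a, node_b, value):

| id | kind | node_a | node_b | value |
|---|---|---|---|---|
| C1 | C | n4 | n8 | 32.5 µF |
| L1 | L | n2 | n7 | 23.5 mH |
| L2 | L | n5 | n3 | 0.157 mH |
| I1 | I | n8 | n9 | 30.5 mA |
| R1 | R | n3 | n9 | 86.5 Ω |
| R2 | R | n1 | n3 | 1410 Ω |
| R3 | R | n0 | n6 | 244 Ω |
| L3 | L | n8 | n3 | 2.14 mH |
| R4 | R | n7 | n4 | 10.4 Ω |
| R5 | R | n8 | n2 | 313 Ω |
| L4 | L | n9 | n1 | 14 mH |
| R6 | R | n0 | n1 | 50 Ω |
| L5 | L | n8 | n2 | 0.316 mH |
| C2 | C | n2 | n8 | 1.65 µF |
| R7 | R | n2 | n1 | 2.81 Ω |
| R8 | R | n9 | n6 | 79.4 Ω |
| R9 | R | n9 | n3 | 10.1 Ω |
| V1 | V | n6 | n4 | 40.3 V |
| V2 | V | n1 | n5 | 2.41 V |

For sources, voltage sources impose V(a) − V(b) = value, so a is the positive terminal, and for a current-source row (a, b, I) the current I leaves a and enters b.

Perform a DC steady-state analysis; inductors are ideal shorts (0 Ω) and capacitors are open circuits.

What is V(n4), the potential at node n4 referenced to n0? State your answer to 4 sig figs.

Apply KCL at each of the 9 non-ground nodes and solve the resulting linear system.
Node n1: branches {R2, L4, R6, R7, V2} → V_1 = -5.525
Node n2: branches {L1, R5, L5, C2, R7} → V_2 = -7.935
Node n3: branches {L2, R1, R2, L3, R9} → V_3 = -7.935
Node n4: branches {C1, R4, V1} → V_4 = -13.34
Node n5: branches {L2, V2} → V_5 = -7.935
Node n6: branches {R3, R8, V1} → V_6 = 26.96
Node n7: branches {L1, R4} → V_7 = -7.935
Node n8: branches {C1, I1, L3, R5, L5, C2} → V_8 = -7.935
Node n9: branches {I1, R1, L4, R8, R9} → V_9 = -5.525
Source currents: i(L1)=0.5196, i(L2)=-0.5757, i(L3)=0.3075, i(L4)=0.1732, i(L5)=-0.3380, i(V1)=-0.5196, i(V2)=-0.5757

-13.34 V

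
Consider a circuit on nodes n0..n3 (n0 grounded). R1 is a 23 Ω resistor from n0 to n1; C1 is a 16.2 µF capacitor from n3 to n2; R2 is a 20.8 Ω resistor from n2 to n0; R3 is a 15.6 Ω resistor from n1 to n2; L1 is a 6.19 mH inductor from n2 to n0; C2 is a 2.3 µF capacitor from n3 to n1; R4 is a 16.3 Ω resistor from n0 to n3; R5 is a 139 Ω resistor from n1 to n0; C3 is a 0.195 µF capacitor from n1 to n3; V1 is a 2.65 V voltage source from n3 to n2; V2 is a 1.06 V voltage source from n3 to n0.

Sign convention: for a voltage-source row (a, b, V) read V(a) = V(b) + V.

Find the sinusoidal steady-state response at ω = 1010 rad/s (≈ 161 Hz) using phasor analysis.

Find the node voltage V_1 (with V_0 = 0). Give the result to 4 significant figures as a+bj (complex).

-0.8871+0.04275j V

MNA unknowns: 3 node voltages V₁..V_3 plus 2 source currents (V1, V2)
R1: Y=0.04348+0.000j on G[0,1]
C1: Y=0.000+0.01636j on G[3,2]
R2: Y=0.04808+0.000j on G[2,0]
R3: Y=0.06410+0.000j on G[1,2]
L1: Y=0.000-0.1600j on G[2,0]
C2: Y=0.000+0.002323j on G[3,1]
R4: Y=0.06135+0.000j on G[0,3]
R5: Y=0.007194+0.000j on G[1,0]
C3: Y=0.000+0.0001970j on G[1,3]
V1: row V3−V2=2.65, i_V1 at 3,2
V2: row V3−V0=1.06, i_V2 at 3,0
solve → V1=-0.8871+0.04275j, V2=-1.590+0.000j, V3=1.060+0.000j
aux → i_V1=-0.1215+0.2082j, i_V2=0.05636-0.2565j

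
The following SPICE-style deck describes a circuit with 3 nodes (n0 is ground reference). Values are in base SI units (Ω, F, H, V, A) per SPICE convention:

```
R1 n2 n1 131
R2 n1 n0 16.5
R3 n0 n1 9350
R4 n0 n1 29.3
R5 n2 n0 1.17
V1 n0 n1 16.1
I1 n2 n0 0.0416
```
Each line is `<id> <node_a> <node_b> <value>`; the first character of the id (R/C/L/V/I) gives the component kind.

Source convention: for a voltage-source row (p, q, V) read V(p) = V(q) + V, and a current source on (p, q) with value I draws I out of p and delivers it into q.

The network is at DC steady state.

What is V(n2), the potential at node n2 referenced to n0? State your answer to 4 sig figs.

-0.1908 V

Element admittances at DC:
  Y(R1) = 0.007634 S between n2,n1
  Y(R2) = 0.06061 S between n1,n0
  Y(R3) = 0.0001070 S between n0,n1
  Y(R4) = 0.03413 S between n0,n1
  Y(R5) = 0.8547 S between n2,n0
  V1: constraint V(n0)−V(n1) = 16.1
  I1: injects 0.0416 A into n0 (from n2)
Assemble and solve the 3×3 MNA system:
  V(n1)=-16.10  V(n2)=-0.1908
  i(V1)=-1.648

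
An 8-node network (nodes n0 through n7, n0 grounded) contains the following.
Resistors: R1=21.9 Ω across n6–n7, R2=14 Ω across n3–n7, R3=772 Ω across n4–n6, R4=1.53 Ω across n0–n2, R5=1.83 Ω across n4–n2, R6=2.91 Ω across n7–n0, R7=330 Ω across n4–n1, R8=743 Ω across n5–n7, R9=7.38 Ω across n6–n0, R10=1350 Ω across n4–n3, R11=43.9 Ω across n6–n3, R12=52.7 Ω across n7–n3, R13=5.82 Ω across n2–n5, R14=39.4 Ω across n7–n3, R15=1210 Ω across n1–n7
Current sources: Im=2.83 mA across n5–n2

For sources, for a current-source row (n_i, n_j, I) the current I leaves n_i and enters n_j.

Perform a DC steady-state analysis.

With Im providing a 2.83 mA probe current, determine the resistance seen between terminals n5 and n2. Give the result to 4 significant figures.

R_eq = 5.775 Ω

Apply KCL at each of the 7 non-ground nodes and solve the resulting linear system.
Node n1: branches {R7, R15} → V_1 = 1.379e-05
Node n2: branches {R4, R5, R13, Im} → V_2 = 3.319e-05
Node n3: branches {R2, R10, R11, R12, R14} → V_3 = -4.937e-05
Node n4: branches {R3, R5, R7, R10} → V_4 = 3.285e-05
Node n5: branches {R8, R13, Im} → V_5 = -0.01631
Node n6: branches {R1, R3, R9, R11} → V_6 = -1.776e-05
Node n7: branches {R1, R2, R6, R8, R12, R14, R15} → V_7 = -5.612e-05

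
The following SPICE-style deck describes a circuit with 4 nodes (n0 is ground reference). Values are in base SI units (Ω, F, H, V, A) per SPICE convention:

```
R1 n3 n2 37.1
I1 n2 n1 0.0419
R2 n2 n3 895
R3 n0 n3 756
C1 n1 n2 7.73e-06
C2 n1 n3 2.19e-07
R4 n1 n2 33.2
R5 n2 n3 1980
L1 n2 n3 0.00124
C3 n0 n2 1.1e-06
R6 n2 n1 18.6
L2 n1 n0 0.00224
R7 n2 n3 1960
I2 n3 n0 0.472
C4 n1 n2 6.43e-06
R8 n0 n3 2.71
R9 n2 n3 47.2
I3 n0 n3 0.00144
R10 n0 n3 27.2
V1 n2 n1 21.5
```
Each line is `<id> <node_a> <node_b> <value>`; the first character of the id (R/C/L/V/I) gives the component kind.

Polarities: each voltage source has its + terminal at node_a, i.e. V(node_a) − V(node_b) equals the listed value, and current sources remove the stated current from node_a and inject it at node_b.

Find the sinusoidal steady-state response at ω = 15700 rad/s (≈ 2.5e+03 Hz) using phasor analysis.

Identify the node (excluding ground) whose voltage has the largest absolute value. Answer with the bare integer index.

1

Apply KCL at each of the 3 non-ground nodes and solve the resulting linear system.
Node n1: branches {I1, C1, C2, R4, R6, L2, C4, V1} → V_1 = -16.98-5.808j
Node n2: branches {R1, I1, R2, C1, R4, R5, L1, C3, R6, R7, C4, R9, V1} → V_2 = 4.517-5.808j
Node n3: branches {R1, R2, R3, C2, R5, L1, R7, I2, R8, R9, I3, R10} → V_3 = -0.9966-1.378j
Source currents: i(V1)=-1.995-4.352j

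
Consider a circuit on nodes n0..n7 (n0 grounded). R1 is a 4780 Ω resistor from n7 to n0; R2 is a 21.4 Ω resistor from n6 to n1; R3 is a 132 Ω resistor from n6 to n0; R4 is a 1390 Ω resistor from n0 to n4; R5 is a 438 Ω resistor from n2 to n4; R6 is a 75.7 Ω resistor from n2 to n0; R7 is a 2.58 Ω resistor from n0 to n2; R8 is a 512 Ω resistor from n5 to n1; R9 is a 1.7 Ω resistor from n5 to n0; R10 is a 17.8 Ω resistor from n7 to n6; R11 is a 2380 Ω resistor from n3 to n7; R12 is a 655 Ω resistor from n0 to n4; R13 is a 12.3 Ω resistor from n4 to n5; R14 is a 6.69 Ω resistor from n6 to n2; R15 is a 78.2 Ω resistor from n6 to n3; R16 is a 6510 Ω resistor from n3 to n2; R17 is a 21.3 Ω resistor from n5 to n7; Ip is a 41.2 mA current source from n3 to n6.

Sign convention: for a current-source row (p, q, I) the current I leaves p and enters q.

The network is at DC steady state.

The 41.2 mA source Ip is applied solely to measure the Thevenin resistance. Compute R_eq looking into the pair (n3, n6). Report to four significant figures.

R_eq = 74.86 Ω

MNA unknowns: 7 node voltages V₁..V_7
R1: Y=0.0002092 on G[7,0]
R2: Y=0.04673 on G[6,1]
R3: Y=0.007576 on G[6,0]
R4: Y=0.0007194 on G[0,4]
R5: Y=0.002283 on G[2,4]
R6: Y=0.01321 on G[2,0]
R7: Y=0.3876 on G[0,2]
R8: Y=0.001953 on G[5,1]
R9: Y=0.5882 on G[5,0]
R10: Y=0.05618 on G[7,6]
R11: Y=0.0004202 on G[3,7]
R12: Y=0.001527 on G[0,4]
R13: Y=0.08130 on G[4,5]
R14: Y=0.1495 on G[6,2]
R15: Y=0.01279 on G[6,3]
R16: Y=0.0001536 on G[3,2]
R17: Y=0.04695 on G[5,7]
Ip: z[3]−=0.0412, z[6]+=0.0412
solve → V1=0.006066, V2=0.0008587, V3=-3.078, V4=-0.0006035, V5=-0.0006612, V6=0.006347, V7=-0.009326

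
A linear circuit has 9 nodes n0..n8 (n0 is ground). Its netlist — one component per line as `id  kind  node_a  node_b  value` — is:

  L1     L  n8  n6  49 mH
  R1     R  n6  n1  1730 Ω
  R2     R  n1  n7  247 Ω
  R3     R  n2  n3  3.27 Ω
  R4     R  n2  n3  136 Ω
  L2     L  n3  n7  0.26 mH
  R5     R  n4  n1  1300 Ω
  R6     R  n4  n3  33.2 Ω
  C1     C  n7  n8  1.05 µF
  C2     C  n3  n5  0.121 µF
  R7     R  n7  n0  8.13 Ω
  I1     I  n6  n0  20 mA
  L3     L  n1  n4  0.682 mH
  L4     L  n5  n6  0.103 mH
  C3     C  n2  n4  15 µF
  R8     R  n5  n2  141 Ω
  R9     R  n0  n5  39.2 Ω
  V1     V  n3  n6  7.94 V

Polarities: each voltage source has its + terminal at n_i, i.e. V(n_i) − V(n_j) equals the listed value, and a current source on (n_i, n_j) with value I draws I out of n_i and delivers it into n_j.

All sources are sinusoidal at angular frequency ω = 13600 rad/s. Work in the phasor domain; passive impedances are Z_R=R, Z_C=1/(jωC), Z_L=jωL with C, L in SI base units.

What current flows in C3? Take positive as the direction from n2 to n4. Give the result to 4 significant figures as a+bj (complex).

-0.001143+0.001785j A

Element admittances at ω=13600 rad/s:
  Y(L1) = 0.000-0.001501j S between n8,n6
  Y(R1) = 0.0005780+0.000j S between n6,n1
  Y(R2) = 0.004049+0.000j S between n1,n7
  Y(R3) = 0.3058+0.000j S between n2,n3
  Y(R4) = 0.007353+0.000j S between n2,n3
  Y(L2) = 0.000-0.2828j S between n3,n7
  Y(R5) = 0.0007692+0.000j S between n4,n1
  Y(R6) = 0.03012+0.000j S between n4,n3
  Y(C1) = 0.000+0.01428j S between n7,n8
  Y(C2) = 0.000+0.001646j S between n3,n5
  Y(R7) = 0.1230+0.000j S between n7,n0
  I1: injects 0.02 A into n0 (from n6)
  Y(L3) = 0.000-0.1078j S between n1,n4
  Y(L4) = 0.000-0.7139j S between n5,n6
  Y(C3) = 0.000+0.2040j S between n2,n4
  Y(R8) = 0.007092+0.000j S between n5,n2
  Y(R9) = 0.02551+0.000j S between n0,n5
  V1: constraint V(n3)−V(n6) = 7.94
Assemble and solve the 9×9 MNA system:
  V(n1)=1.160+0.3349j  V(n2)=1.151+0.3805j  V(n3)=1.323+0.3791j  V(n4)=1.143+0.3749j  V(n5)=-6.607+0.6930j  V(n6)=-6.617+0.3791j  V(n7)=1.208-0.1437j  V(n8)=2.126-0.2051j
  i(V1)=-0.2077+0.01999j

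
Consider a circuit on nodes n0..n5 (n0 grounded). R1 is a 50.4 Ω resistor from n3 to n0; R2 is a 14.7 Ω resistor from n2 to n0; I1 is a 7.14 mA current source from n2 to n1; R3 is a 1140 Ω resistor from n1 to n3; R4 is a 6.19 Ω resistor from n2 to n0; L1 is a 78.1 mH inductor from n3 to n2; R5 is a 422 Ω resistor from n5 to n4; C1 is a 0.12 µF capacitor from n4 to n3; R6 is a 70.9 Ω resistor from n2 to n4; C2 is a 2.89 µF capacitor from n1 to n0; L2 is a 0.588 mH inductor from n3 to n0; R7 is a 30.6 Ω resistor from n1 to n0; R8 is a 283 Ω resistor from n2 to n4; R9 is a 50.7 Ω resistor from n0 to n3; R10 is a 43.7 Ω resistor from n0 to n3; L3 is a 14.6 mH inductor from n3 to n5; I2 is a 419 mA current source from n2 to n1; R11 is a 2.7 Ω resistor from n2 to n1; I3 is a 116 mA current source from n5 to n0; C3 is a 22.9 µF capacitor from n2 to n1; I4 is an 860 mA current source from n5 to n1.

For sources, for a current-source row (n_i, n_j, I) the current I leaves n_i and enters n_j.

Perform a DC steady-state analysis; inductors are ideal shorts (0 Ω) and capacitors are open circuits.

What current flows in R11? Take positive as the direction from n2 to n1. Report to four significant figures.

-1.179 A

Apply KCL at each of the 5 non-ground nodes and solve the resulting linear system.
Node n1: branches {I1, R3, C2, R7, I2, R11, C3, I4} → V_1 = 3.184
Node n2: branches {R2, I1, R4, L1, R6, R8, I2, R11, C3} → V_2 = 0.000
Node n3: branches {R1, R3, L1, C1, L2, R9, R10, L3} → V_3 = 0.000
Node n4: branches {R5, C1, R6, R8} → V_4 = 0.000
Node n5: branches {R5, L3, I3, I4} → V_5 = 0.000
Source currents: i(L1)=-0.7532, i(L2)=-0.2201, i(L3)=0.9760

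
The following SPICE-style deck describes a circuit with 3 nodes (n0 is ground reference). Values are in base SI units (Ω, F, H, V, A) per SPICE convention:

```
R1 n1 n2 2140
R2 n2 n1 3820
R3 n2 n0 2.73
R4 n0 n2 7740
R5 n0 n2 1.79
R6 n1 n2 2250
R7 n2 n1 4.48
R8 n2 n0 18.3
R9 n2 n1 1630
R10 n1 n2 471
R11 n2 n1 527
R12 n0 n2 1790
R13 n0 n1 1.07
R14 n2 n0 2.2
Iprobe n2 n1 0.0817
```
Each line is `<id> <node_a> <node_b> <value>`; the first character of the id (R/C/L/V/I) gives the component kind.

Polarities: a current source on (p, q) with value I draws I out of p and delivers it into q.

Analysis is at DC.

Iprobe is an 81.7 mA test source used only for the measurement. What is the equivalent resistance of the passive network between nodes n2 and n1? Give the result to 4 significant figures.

Element admittances at DC:
  Y(R1) = 0.0004673 S between n1,n2
  Y(R2) = 0.0002618 S between n2,n1
  Y(R3) = 0.3663 S between n2,n0
  Y(R4) = 0.0001292 S between n0,n2
  Y(R5) = 0.5587 S between n0,n2
  Y(R6) = 0.0004444 S between n1,n2
  Y(R7) = 0.2232 S between n2,n1
  Y(R8) = 0.05464 S between n2,n0
  Y(R9) = 0.0006135 S between n2,n1
  Y(R10) = 0.002123 S between n1,n2
  Y(R11) = 0.001898 S between n2,n1
  Y(R12) = 0.0005587 S between n0,n2
  Y(R13) = 0.9346 S between n0,n1
  Y(R14) = 0.4545 S between n2,n0
  Iprobe: injects 0.0817 A into n1 (from n2)
Assemble and solve the 2×2 MNA system:
  V(n1)=0.06223  V(n2)=-0.04054

R_eq = 1.258 Ω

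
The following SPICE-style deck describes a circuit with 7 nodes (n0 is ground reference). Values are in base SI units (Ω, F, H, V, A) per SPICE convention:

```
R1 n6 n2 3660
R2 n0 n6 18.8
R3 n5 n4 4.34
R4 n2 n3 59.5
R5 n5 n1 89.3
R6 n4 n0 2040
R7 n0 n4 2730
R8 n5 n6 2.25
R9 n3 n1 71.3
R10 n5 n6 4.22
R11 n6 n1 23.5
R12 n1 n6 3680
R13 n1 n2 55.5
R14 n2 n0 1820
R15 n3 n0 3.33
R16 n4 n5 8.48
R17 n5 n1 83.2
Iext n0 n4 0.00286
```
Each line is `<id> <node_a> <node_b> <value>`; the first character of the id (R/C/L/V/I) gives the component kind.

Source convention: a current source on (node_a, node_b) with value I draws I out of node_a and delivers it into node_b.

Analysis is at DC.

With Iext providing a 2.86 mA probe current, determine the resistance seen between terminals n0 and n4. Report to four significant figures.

R_eq = 18.20 Ω

Element admittances at DC:
  Y(R1) = 0.0002732 S between n6,n2
  Y(R2) = 0.05319 S between n0,n6
  Y(R3) = 0.2304 S between n5,n4
  Y(R4) = 0.01681 S between n2,n3
  Y(R5) = 0.01120 S between n5,n1
  Y(R6) = 0.0004902 S between n4,n0
  Y(R7) = 0.0003663 S between n0,n4
  Y(R8) = 0.4444 S between n5,n6
  Y(R9) = 0.01403 S between n3,n1
  Y(R10) = 0.2370 S between n5,n6
  Y(R11) = 0.04255 S between n6,n1
  Y(R12) = 0.0002717 S between n1,n6
  Y(R13) = 0.01802 S between n1,n2
  Y(R14) = 0.0005495 S between n2,n0
  Y(R15) = 0.3003 S between n3,n0
  Y(R16) = 0.1179 S between n4,n5
  Y(R17) = 0.01202 S between n5,n1
  Iext: injects 0.00286 A into n4 (from n0)
Assemble and solve the 6×6 MNA system:
  V(n1)=0.03148  V(n2)=0.01726  V(n3)=0.002210  V(n4)=0.05206  V(n5)=0.04398  V(n6)=0.04028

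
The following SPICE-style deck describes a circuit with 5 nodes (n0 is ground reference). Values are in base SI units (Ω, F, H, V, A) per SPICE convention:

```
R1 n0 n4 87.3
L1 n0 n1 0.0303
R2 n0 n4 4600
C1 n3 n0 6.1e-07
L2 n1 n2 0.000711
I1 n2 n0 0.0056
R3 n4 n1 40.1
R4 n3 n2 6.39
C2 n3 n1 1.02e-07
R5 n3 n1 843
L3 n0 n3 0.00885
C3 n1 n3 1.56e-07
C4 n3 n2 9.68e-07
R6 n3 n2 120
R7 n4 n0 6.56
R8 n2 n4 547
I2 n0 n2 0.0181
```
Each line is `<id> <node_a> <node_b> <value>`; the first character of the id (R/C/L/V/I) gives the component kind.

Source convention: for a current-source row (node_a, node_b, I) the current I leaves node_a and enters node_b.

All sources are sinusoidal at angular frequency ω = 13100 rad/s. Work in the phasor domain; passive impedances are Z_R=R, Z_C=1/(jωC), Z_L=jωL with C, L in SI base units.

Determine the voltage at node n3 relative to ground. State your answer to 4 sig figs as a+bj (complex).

MNA unknowns: 4 node voltages V₁..V_4
R1: Y=0.01145+0.000j on G[0,4]
L1: Y=0.000-0.002519j on G[0,1]
R2: Y=0.0002174+0.000j on G[0,4]
C1: Y=0.000+0.007991j on G[3,0]
L2: Y=0.000-0.1074j on G[1,2]
I1: z[2]−=0.0056, z[0]+=0.0056
R3: Y=0.02494+0.000j on G[4,1]
R4: Y=0.1565+0.000j on G[3,2]
C2: Y=0.000+0.001336j on G[3,1]
R5: Y=0.001186+0.000j on G[3,1]
L3: Y=0.000-0.008626j on G[0,3]
C3: Y=0.000+0.002044j on G[1,3]
C4: Y=0.000+0.01268j on G[3,2]
R6: Y=0.008333+0.000j on G[3,2]
R7: Y=0.1524+0.000j on G[4,0]
R8: Y=0.001828+0.000j on G[2,4]
I2: z[0]−=0.0181, z[2]+=0.0181
solve → V1=0.5311+0.06527j, V2=0.5321+0.1764j, V3=0.5338+0.1774j, V4=0.07448+0.01022j

0.5338+0.1774j V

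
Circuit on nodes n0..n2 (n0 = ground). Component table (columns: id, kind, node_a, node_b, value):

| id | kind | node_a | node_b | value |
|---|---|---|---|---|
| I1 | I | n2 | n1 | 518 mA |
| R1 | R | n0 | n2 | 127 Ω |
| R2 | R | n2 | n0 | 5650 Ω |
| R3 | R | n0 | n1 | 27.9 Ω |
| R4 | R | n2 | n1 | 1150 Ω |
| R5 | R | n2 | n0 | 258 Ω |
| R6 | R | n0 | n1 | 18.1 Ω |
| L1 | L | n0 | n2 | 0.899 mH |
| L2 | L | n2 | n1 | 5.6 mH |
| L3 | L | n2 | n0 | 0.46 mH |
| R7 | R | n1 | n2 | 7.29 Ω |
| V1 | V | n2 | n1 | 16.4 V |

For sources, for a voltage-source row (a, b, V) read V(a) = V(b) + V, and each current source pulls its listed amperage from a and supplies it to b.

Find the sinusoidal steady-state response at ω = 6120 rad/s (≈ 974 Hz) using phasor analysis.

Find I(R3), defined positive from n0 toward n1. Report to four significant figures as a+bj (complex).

0.5694-0.09618j A

Apply KCL at each of the 2 non-ground nodes and solve the resulting linear system.
Node n1: branches {I1, R3, R4, R6, L2, R7, V1} → V_1 = -15.89+2.683j
Node n2: branches {I1, R1, R2, R4, R5, L1, L2, L3, R7, V1} → V_2 = 0.5148+2.683j
Source currents: i(V1)=-4.229+0.7229j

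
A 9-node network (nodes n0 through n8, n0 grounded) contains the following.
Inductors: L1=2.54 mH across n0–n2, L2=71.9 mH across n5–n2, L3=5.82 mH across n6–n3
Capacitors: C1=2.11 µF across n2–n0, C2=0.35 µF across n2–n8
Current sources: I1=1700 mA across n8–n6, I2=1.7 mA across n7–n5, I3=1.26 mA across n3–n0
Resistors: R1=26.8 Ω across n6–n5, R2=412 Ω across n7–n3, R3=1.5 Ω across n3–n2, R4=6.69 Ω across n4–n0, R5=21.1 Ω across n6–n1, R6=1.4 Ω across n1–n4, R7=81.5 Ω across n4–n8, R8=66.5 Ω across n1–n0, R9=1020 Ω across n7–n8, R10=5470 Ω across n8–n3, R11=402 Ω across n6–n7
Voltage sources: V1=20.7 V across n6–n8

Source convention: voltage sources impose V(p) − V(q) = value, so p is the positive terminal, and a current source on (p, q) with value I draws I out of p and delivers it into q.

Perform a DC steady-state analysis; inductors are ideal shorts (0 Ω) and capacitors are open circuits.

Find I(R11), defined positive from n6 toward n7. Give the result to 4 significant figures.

Element admittances at DC:
  L1: short n0↔n2 (DC inductor)
  L2: short n5↔n2 (DC inductor)
  L3: short n6↔n3 (DC inductor)
  Y(C1) = 0.000 S between n2,n0
  I1: injects 1.7 A into n6 (from n8)
  Y(R1) = 0.03731 S between n6,n5
  Y(R2) = 0.002427 S between n7,n3
  Y(C2) = 0.000 S between n2,n8
  Y(R3) = 0.6667 S between n3,n2
  Y(R4) = 0.1495 S between n4,n0
  Y(R5) = 0.04739 S between n6,n1
  Y(R6) = 0.7143 S between n1,n4
  Y(R7) = 0.01227 S between n4,n8
  I2: injects 0.0017 A into n5 (from n7)
  Y(R8) = 0.01504 S between n1,n0
  Y(R9) = 0.0009804 S between n7,n8
  Y(R10) = 0.0001828 S between n8,n3
  Y(R11) = 0.002488 S between n6,n7
  I3: injects 0.00126 A into n0 (from n3)
  V1: constraint V(n6)−V(n8) = 20.7
Assemble and solve the 12×12 MNA system:
  V(n1)=-0.9920  V(n2)=0.000  V(n3)=0.2496  V(n4)=-1.095  V(n5)=0.000  V(n6)=0.2496  V(n7)=-3.481  V(n8)=-20.45
  i(L1)=-0.1774  i(L2)=0.01101  i(L3)=0.1805  i(V1)=1.442

0.009281 A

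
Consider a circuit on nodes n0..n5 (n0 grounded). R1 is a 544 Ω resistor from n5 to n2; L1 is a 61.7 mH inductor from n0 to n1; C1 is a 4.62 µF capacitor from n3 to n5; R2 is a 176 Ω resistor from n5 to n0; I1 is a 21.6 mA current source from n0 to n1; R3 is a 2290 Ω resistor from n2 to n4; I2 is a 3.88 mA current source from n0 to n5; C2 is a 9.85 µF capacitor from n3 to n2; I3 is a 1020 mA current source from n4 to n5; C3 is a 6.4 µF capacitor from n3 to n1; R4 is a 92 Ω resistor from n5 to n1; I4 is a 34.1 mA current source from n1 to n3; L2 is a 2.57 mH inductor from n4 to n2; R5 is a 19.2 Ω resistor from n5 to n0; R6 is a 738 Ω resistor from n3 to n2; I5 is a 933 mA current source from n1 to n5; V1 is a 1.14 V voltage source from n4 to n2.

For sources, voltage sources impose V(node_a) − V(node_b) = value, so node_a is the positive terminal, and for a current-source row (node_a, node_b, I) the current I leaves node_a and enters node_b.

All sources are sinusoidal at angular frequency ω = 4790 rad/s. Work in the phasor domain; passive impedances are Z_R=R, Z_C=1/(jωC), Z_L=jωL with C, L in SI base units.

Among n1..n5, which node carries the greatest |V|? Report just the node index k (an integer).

1

Apply KCL at each of the 5 non-ground nodes and solve the resulting linear system.
Node n1: branches {L1, I1, C3, R4, I4, I5} → V_1 = -82.46+56.53j
Node n2: branches {R1, R3, C2, L2, R6, V1} → V_2 = -54.96+67.16j
Node n3: branches {C1, C2, C3, I4, R6} → V_3 = -51.60+47.67j
Node n4: branches {R3, I3, L2, V1} → V_4 = -53.82+67.16j
Node n5: branches {R1, C1, R2, I2, I3, R4, R5, I5} → V_5 = -2.870-4.830j
Source currents: i(V1)=-1.020+0.09261j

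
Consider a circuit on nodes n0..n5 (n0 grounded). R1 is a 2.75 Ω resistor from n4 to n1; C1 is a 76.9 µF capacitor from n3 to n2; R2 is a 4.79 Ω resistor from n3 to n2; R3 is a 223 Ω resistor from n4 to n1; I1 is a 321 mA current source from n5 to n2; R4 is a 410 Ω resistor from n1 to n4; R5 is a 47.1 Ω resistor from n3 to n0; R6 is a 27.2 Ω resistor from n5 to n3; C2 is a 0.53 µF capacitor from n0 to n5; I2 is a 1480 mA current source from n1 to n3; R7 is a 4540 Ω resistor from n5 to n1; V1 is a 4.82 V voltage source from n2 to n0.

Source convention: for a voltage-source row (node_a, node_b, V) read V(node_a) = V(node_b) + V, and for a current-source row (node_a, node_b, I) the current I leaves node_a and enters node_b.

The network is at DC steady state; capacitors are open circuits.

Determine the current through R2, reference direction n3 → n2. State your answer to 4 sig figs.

-0.3843 A

MNA unknowns: 5 node voltages V₁..V_5 plus 1 source current (V1)
R1: Y=0.3636 on G[4,1]
C1: Y=0.000 on G[3,2]
R2: Y=0.2088 on G[3,2]
R3: Y=0.004484 on G[4,1]
I1: z[5]−=0.321, z[2]+=0.321
R4: Y=0.002439 on G[1,4]
R5: Y=0.02123 on G[3,0]
R6: Y=0.03676 on G[5,3]
C2: Y=0.000 on G[0,5]
I2: z[1]−=1.48, z[3]+=1.48
R7: Y=0.0002203 on G[5,1]
V1: row V2−V0=4.82, i_V1 at 2,0
solve → V1=-6765, V2=4.820, V3=2.979, V4=-6765, V5=-46.01
aux → i_V1=-0.06326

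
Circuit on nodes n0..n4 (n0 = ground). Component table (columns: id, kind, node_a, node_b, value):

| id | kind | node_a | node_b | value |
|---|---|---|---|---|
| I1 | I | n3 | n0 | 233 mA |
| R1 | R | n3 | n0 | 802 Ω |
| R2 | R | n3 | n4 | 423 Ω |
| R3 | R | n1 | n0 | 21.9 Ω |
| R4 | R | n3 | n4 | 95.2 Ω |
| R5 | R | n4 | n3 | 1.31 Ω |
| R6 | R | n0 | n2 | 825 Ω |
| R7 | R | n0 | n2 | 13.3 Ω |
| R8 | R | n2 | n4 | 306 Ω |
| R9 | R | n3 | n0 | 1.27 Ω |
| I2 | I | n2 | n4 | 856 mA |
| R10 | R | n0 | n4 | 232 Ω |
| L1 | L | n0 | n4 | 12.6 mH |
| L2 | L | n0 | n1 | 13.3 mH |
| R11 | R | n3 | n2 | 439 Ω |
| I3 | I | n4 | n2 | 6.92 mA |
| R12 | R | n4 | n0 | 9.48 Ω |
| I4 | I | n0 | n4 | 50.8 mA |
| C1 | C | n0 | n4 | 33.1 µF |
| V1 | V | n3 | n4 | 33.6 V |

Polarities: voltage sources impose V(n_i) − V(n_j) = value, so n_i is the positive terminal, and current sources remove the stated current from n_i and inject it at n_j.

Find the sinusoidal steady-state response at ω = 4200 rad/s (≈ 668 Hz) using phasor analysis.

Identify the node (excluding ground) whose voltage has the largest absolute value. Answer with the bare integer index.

MNA unknowns: 4 node voltages V₁..V_4 plus 1 source current (V1)
I1: z[3]−=0.233, z[0]+=0.233
R1: Y=0.001247+0.000j on G[3,0]
R2: Y=0.002364+0.000j on G[3,4]
R3: Y=0.04566+0.000j on G[1,0]
R4: Y=0.01050+0.000j on G[3,4]
R5: Y=0.7634+0.000j on G[4,3]
R6: Y=0.001212+0.000j on G[0,2]
R7: Y=0.07519+0.000j on G[0,2]
R8: Y=0.003268+0.000j on G[2,4]
R9: Y=0.7874+0.000j on G[3,0]
I2: z[2]−=0.856, z[4]+=0.856
R10: Y=0.004310+0.000j on G[0,4]
L1: Y=0.000-0.01890j on G[0,4]
L2: Y=0.000-0.01790j on G[0,1]
R11: Y=0.002278+0.000j on G[3,2]
I3: z[4]−=0.00692, z[2]+=0.00692
R12: Y=0.1055+0.000j on G[4,0]
I4: z[0]−=0.0508, z[4]+=0.0508
C1: Y=0.000+0.1390j on G[0,4]
V1: row V3−V4=33.6, i_V1 at 3,4
solve → V1=0.000+0.000j, V2=-11.34+0.2540j, V3=5.369+3.753j, V4=-28.23+3.753j
aux → i_V1=-30.59-2.968j

4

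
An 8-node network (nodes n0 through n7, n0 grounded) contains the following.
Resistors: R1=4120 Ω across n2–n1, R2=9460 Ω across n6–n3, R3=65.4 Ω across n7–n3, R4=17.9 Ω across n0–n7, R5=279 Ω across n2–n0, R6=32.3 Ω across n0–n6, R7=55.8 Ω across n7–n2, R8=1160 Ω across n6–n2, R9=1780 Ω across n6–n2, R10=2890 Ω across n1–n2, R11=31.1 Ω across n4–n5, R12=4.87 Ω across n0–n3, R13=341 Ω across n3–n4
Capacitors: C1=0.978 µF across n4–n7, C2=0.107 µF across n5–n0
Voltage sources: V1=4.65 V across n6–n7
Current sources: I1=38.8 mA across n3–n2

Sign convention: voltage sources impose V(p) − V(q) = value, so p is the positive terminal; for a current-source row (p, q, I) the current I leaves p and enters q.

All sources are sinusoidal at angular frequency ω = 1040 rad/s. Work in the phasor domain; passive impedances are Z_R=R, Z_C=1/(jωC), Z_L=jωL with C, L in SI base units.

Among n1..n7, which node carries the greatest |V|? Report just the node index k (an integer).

6

Element admittances at ω=1040 rad/s:
  Y(R1) = 0.0002427+0.000j S between n2,n1
  Y(R2) = 0.0001057+0.000j S between n6,n3
  Y(R3) = 0.01529+0.000j S between n7,n3
  Y(R4) = 0.05587+0.000j S between n0,n7
  Y(R5) = 0.003584+0.000j S between n2,n0
  Y(C1) = 0.000+0.001017j S between n4,n7
  Y(R6) = 0.03096+0.000j S between n0,n6
  Y(R7) = 0.01792+0.000j S between n7,n2
  Y(R8) = 0.0008621+0.000j S between n6,n2
  Y(R9) = 0.0005618+0.000j S between n6,n2
  Y(R10) = 0.0003460+0.000j S between n1,n2
  Y(R11) = 0.03215+0.000j S between n4,n5
  Y(R12) = 0.2053+0.000j S between n0,n3
  Y(R13) = 0.002933+0.000j S between n3,n4
  Y(C2) = 0.000+0.0001113j S between n5,n0
  V1: constraint V(n6)−V(n7) = 4.65
  I1: injects 0.0388 A into n2 (from n3)
Assemble and solve the 8×8 MNA system:
  V(n1)=1.048+0.005806j  V(n2)=1.048+0.005806j  V(n3)=-0.2520-0.002820j  V(n4)=-0.3510-0.2512j  V(n5)=-0.3519-0.2500j  V(n6)=3.544+0.006881j  V(n7)=-1.106+0.006881j
  i(V1)=-0.1137-0.0002156j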